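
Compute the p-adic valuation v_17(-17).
v_17(-17) = 1

v_17(n) is the largest exponent k such that 17^k divides n. Factor out: -17 = -17^1 · 1. (Sign doesn't affect v_p.) So v_17(-17) = 1.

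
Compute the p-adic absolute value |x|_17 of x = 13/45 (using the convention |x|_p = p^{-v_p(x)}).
|13/45|_17 = 1

Step 1 — compute v_17(x) by factoring powers of 17 out of the numerator and denominator: v_17(13/45) = 0. Step 2 — apply |x|_p = p^{-v_p(x)} = 17^{0} = 1.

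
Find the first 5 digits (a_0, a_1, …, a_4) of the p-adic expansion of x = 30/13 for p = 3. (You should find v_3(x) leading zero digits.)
(a_0, …, a_4) = (0, 1, 2, 0, 0)

v_3(30/13) = 1, so a_0 = ... = a_0 = 0. Factor out: x = 3^1 · u with u = 10/13 a unit in ℤ_3. Expand u iteratively via a_{v+i} = u_i mod 3, u_{i+1} = (u_i − a_{v+i})/3:
  u_0 = 10/13;  a_1 = 1;  u_1 = (u_0 − 1)/3 = -1/13
  u_1 = -1/13;  a_2 = 2;  u_2 = (u_1 − 2)/3 = -9/13
  u_2 = -9/13;  a_3 = 0;  u_3 = (u_2 − 0)/3 = -3/13
  u_3 = -3/13;  a_4 = 0;  u_4 = (u_3 − 0)/3 = -1/13
Digits: (0, 1, 2, 0, 0).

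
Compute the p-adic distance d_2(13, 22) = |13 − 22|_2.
d_2(13, 22) = 1

Step 1 — x − y = 13 − 22 = -9. Step 2 — v_2(-9) = 0 (factor: -9 = −(2^0 · 9); the sign does not affect v_p). Step 3 — |x − y|_2 = 2^{0} = 1.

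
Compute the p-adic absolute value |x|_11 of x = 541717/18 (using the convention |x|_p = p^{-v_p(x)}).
|541717/18|_11 = 1/14641

Step 1 — compute v_11(x) by factoring powers of 11 out of the numerator and denominator: v_11(541717/18) = 4. Step 2 — apply |x|_p = p^{-v_p(x)} = 11^{-4} = 1/14641.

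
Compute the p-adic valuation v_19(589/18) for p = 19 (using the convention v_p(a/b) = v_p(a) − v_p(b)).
v_19(589/18) = 1

Factor powers of 19 from the numerator and denominator of the reduced fraction: 589 = 19^1 · 31 and 18 = 19^0 · 18. Apply v_p(a/b) = v_p(a) − v_p(b): v_19(589/18) = 1 − 0 = 1.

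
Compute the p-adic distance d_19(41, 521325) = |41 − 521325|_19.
d_19(41, 521325) = 1/130321

Step 1 — x − y = 41 − 521325 = -521284. Step 2 — v_19(-521284) = 4 (factor: -521284 = −(19^4 · 4); the sign does not affect v_p). Step 3 — |x − y|_19 = 19^{-4} = 1/130321.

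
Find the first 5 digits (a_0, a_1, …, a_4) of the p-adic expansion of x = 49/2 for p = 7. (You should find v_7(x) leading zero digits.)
(a_0, …, a_4) = (0, 0, 4, 3, 3)

v_7(49/2) = 2, so a_0 = ... = a_1 = 0. Factor out: x = 7^2 · u with u = 1/2 a unit in ℤ_7. Expand u iteratively via a_{v+i} = u_i mod 7, u_{i+1} = (u_i − a_{v+i})/7:
  u_0 = 1/2;  a_2 = 4;  u_1 = (u_0 − 4)/7 = -1/2
  u_1 = -1/2;  a_3 = 3;  u_2 = (u_1 − 3)/7 = -1/2
  u_2 = -1/2;  a_4 = 3;  u_3 = (u_2 − 3)/7 = -1/2
Digits: (0, 0, 4, 3, 3).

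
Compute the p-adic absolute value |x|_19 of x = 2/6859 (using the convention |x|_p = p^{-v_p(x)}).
|2/6859|_19 = 6859

Step 1 — compute v_19(x) by factoring powers of 19 out of the numerator and denominator: v_19(2/6859) = -3. Step 2 — apply |x|_p = p^{-v_p(x)} = 19^{3} = 6859.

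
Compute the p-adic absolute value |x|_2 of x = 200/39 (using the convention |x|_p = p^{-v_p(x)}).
|200/39|_2 = 1/8

Step 1 — compute v_2(x) by factoring powers of 2 out of the numerator and denominator: v_2(200/39) = 3. Step 2 — apply |x|_p = p^{-v_p(x)} = 2^{-3} = 1/8.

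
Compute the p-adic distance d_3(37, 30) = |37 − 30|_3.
d_3(37, 30) = 1

Step 1 — x − y = 37 − 30 = 7. Step 2 — v_3(7) = 0 (factor: 7 = (3^0 · 7); the sign does not affect v_p). Step 3 — |x − y|_3 = 3^{0} = 1.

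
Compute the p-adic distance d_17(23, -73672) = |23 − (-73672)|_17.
d_17(23, -73672) = 1/4913

Step 1 — x − y = 23 − (-73672) = 73695. Step 2 — v_17(73695) = 3 (factor: 73695 = (17^3 · 15); the sign does not affect v_p). Step 3 — |x − y|_17 = 17^{-3} = 1/4913.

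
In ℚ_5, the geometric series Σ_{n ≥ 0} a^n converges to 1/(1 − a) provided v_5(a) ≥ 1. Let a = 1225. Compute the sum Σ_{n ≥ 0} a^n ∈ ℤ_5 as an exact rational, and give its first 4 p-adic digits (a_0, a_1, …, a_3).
Σ a^n = 1/(1 − a) = -1/1224;  first 4 digits = (1, 0, 4, 4)

v_5(a) = 2 ≥ 1, so the series converges in ℤ_5 to 1/(1 − a) = 1/(1 − 1225) = -1/1224. Expand this rational in ℤ_5: compute digits iteratively via d_i = x_i mod 5, x_{i+1} = (x_i − d_i)/5. The first 4 digits are (1, 0, 4, 4).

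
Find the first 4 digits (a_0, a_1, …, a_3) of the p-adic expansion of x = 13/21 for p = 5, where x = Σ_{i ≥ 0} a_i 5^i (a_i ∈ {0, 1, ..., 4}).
(a_0, …, a_3) = (3, 0, 3, 2)

v_5(13/21) = 0 (numerator and denominator both coprime to 5), so x ∈ ℤ_5^×. Compute digits iteratively via a_i = x_i mod 5, x_{i+1} = (x_i − a_i)/5, with x_0 = x:
  x_0 = 13/21;  a_0 = 3;  x_1 = (x_0 − 3)/5 = -10/21
  x_1 = -10/21;  a_1 = 0;  x_2 = (x_1 − 0)/5 = -2/21
  x_2 = -2/21;  a_2 = 3;  x_3 = (x_2 − 3)/5 = -13/21
  x_3 = -13/21;  a_3 = 2;  x_4 = (x_3 − 2)/5 = -11/21
Digits: (3, 0, 3, 2).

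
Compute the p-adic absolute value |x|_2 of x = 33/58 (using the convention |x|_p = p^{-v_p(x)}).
|33/58|_2 = 2

Step 1 — compute v_2(x) by factoring powers of 2 out of the numerator and denominator: v_2(33/58) = -1. Step 2 — apply |x|_p = p^{-v_p(x)} = 2^{1} = 2.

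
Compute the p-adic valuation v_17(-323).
v_17(-323) = 1

v_17(n) is the largest exponent k such that 17^k divides n. Factor out: -323 = -17^1 · 19. (Sign doesn't affect v_p.) So v_17(-323) = 1.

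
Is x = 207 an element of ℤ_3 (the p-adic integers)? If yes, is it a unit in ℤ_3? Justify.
x ∈ ℤ_3 but not a unit; v_3(x) = 2 > 0

ℤ_3 = {x ∈ ℚ_3 : v_3(x) ≥ 0} and ℤ_3^× = {x ∈ ℤ_3 : v_3(x) = 0}. Here v_3(207) = v_3(num) − v_3(den) = 2; compare against these criteria.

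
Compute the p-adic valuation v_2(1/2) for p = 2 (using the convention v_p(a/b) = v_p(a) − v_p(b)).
v_2(1/2) = -1

Factor powers of 2 from the numerator and denominator of the reduced fraction: 1 = 2^0 · 1 and 2 = 2^1 · 1. Apply v_p(a/b) = v_p(a) − v_p(b): v_2(1/2) = 0 − 1 = -1.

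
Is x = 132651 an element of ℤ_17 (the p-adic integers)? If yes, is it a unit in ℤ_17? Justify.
x ∈ ℤ_17 but not a unit; v_17(x) = 3 > 0

ℤ_17 = {x ∈ ℚ_17 : v_17(x) ≥ 0} and ℤ_17^× = {x ∈ ℤ_17 : v_17(x) = 0}. Here v_17(132651) = v_17(num) − v_17(den) = 3; compare against these criteria.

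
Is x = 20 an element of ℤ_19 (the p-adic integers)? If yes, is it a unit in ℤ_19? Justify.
x ∈ ℤ_19^× (unit); v_19(x) = 0

ℤ_19 = {x ∈ ℚ_19 : v_19(x) ≥ 0} and ℤ_19^× = {x ∈ ℤ_19 : v_19(x) = 0}. Here v_19(20) = v_19(num) − v_19(den) = 0; compare against these criteria.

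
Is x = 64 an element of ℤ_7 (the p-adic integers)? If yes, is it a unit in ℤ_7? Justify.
x ∈ ℤ_7^× (unit); v_7(x) = 0

ℤ_7 = {x ∈ ℚ_7 : v_7(x) ≥ 0} and ℤ_7^× = {x ∈ ℤ_7 : v_7(x) = 0}. Here v_7(64) = v_7(num) − v_7(den) = 0; compare against these criteria.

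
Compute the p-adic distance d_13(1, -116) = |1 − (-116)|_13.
d_13(1, -116) = 1/13

Step 1 — x − y = 1 − (-116) = 117. Step 2 — v_13(117) = 1 (factor: 117 = (13^1 · 9); the sign does not affect v_p). Step 3 — |x − y|_13 = 13^{-1} = 1/13.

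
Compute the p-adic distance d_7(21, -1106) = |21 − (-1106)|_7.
d_7(21, -1106) = 1/49

Step 1 — x − y = 21 − (-1106) = 1127. Step 2 — v_7(1127) = 2 (factor: 1127 = (7^2 · 23); the sign does not affect v_p). Step 3 — |x − y|_7 = 7^{-2} = 1/49.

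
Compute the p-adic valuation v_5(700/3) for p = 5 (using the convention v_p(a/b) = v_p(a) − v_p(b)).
v_5(700/3) = 2

Factor powers of 5 from the numerator and denominator of the reduced fraction: 700 = 5^2 · 28 and 3 = 5^0 · 3. Apply v_p(a/b) = v_p(a) − v_p(b): v_5(700/3) = 2 − 0 = 2.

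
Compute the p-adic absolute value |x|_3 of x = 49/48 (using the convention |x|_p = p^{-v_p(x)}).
|49/48|_3 = 3

Step 1 — compute v_3(x) by factoring powers of 3 out of the numerator and denominator: v_3(49/48) = -1. Step 2 — apply |x|_p = p^{-v_p(x)} = 3^{1} = 3.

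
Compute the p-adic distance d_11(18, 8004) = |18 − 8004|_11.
d_11(18, 8004) = 1/1331

Step 1 — x − y = 18 − 8004 = -7986. Step 2 — v_11(-7986) = 3 (factor: -7986 = −(11^3 · 6); the sign does not affect v_p). Step 3 — |x − y|_11 = 11^{-3} = 1/1331.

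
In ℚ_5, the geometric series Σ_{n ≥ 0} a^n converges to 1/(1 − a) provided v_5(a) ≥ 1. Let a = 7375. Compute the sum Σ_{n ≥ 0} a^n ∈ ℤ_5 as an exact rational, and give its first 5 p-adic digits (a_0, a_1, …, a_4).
Σ a^n = 1/(1 − a) = -1/7374;  first 5 digits = (1, 0, 0, 4, 1)

v_5(a) = 3 ≥ 1, so the series converges in ℤ_5 to 1/(1 − a) = 1/(1 − 7375) = -1/7374. Expand this rational in ℤ_5: compute digits iteratively via d_i = x_i mod 5, x_{i+1} = (x_i − d_i)/5. The first 5 digits are (1, 0, 0, 4, 1).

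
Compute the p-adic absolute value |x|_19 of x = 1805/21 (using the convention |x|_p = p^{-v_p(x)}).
|1805/21|_19 = 1/361

Step 1 — compute v_19(x) by factoring powers of 19 out of the numerator and denominator: v_19(1805/21) = 2. Step 2 — apply |x|_p = p^{-v_p(x)} = 19^{-2} = 1/361.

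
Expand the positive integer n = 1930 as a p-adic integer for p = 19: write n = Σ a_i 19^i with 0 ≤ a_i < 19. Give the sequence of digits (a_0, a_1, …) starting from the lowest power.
(a_0, a_1, …) = (11, 6, 5)

Repeated division by 19 gives the digits low-to-high: 1930 = 11 + 6·19^1 + 5·19^2. Digit sequence: (11, 6, 5).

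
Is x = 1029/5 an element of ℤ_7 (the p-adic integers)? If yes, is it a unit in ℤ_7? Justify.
x ∈ ℤ_7 but not a unit; v_7(x) = 3 > 0

ℤ_7 = {x ∈ ℚ_7 : v_7(x) ≥ 0} and ℤ_7^× = {x ∈ ℤ_7 : v_7(x) = 0}. Here v_7(1029/5) = v_7(num) − v_7(den) = 3; compare against these criteria.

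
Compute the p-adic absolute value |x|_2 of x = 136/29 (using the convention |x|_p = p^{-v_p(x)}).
|136/29|_2 = 1/8

Step 1 — compute v_2(x) by factoring powers of 2 out of the numerator and denominator: v_2(136/29) = 3. Step 2 — apply |x|_p = p^{-v_p(x)} = 2^{-3} = 1/8.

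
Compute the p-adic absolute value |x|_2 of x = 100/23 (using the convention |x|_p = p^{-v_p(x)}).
|100/23|_2 = 1/4

Step 1 — compute v_2(x) by factoring powers of 2 out of the numerator and denominator: v_2(100/23) = 2. Step 2 — apply |x|_p = p^{-v_p(x)} = 2^{-2} = 1/4.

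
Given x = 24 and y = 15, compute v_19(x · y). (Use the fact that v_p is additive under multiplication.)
v_19(360) = 0

v_p(x) = 0 (factor: 24 = 19^0 · 24); v_p(y) = 0 (factor: 15 = 19^0 · 15). Additivity: v_p(xy) = v_p(x) + v_p(y) = 0 + 0 = 0. (Direct check: xy = 360 = 19^0 · (360).)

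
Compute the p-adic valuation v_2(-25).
v_2(-25) = 0

v_2(n) is the largest exponent k such that 2^k divides n. Factor out: -25 = -2^0 · 25. (Sign doesn't affect v_p.) So v_2(-25) = 0.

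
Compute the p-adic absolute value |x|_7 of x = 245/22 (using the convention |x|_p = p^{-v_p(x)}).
|245/22|_7 = 1/49

Step 1 — compute v_7(x) by factoring powers of 7 out of the numerator and denominator: v_7(245/22) = 2. Step 2 — apply |x|_p = p^{-v_p(x)} = 7^{-2} = 1/49.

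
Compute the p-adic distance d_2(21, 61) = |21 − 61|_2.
d_2(21, 61) = 1/8

Step 1 — x − y = 21 − 61 = -40. Step 2 — v_2(-40) = 3 (factor: -40 = −(2^3 · 5); the sign does not affect v_p). Step 3 — |x − y|_2 = 2^{-3} = 1/8.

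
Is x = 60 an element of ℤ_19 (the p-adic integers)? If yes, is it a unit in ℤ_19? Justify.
x ∈ ℤ_19^× (unit); v_19(x) = 0

ℤ_19 = {x ∈ ℚ_19 : v_19(x) ≥ 0} and ℤ_19^× = {x ∈ ℤ_19 : v_19(x) = 0}. Here v_19(60) = v_19(num) − v_19(den) = 0; compare against these criteria.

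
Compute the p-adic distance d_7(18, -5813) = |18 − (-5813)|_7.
d_7(18, -5813) = 1/343

Step 1 — x − y = 18 − (-5813) = 5831. Step 2 — v_7(5831) = 3 (factor: 5831 = (7^3 · 17); the sign does not affect v_p). Step 3 — |x − y|_7 = 7^{-3} = 1/343.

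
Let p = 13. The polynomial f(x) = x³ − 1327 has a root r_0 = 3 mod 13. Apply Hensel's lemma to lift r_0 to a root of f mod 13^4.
r_3 = 26653 (mod 28561)

Hensel: r_{i+1} = r_i − f(r_i)/f′(r_i) mod 13^{i+2}, where f′(x) = 3x². Iterate:
  r_0 = 3 (mod 13)
  r_1 = 120 (mod 169)
  r_2 = 289 (mod 2197)
  r_3 = 26653 (mod 28561)
Final: r = 26653 with f(r) ≡ 0 mod 13^4.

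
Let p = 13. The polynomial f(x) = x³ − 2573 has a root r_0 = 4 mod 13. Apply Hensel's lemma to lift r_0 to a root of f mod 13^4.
r_3 = 1785 (mod 28561)

Hensel: r_{i+1} = r_i − f(r_i)/f′(r_i) mod 13^{i+2}, where f′(x) = 3x². Iterate:
  r_0 = 4 (mod 13)
  r_1 = 95 (mod 169)
  r_2 = 1785 (mod 2197)
  r_3 = 1785 (mod 28561)
Final: r = 1785 with f(r) ≡ 0 mod 13^4.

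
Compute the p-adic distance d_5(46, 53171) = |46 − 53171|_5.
d_5(46, 53171) = 1/3125

Step 1 — x − y = 46 − 53171 = -53125. Step 2 — v_5(-53125) = 5 (factor: -53125 = −(5^5 · 17); the sign does not affect v_p). Step 3 — |x − y|_5 = 5^{-5} = 1/3125.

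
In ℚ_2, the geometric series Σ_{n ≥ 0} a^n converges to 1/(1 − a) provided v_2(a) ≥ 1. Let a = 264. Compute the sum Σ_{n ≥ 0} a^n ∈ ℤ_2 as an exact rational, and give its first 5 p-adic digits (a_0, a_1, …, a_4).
Σ a^n = 1/(1 − a) = -1/263;  first 5 digits = (1, 0, 0, 1, 0)

v_2(a) = 3 ≥ 1, so the series converges in ℤ_2 to 1/(1 − a) = 1/(1 − 264) = -1/263. Expand this rational in ℤ_2: compute digits iteratively via d_i = x_i mod 2, x_{i+1} = (x_i − d_i)/2. The first 5 digits are (1, 0, 0, 1, 0).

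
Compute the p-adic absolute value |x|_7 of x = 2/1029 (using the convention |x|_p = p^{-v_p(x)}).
|2/1029|_7 = 343

Step 1 — compute v_7(x) by factoring powers of 7 out of the numerator and denominator: v_7(2/1029) = -3. Step 2 — apply |x|_p = p^{-v_p(x)} = 7^{3} = 343.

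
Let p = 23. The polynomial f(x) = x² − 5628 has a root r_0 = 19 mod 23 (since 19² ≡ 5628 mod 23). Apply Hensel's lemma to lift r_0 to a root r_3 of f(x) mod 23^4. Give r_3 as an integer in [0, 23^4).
r_3 = 6436 (mod 279841)

Hensel's recurrence: r_{i+1} = r_i − f(r_i)·(f′(r_i))^{-1} mod 23^{i+2}, with f′(x) = 2x. Iterate:
  r_0 = 19 (mod 23)
  r_1 = 88 (mod 529)
  r_2 = 6436 (mod 12167)
  r_3 = 6436 (mod 279841)
Final: r_3 = 6436, and one checks f(r_3) ≡ 0 mod 23^4.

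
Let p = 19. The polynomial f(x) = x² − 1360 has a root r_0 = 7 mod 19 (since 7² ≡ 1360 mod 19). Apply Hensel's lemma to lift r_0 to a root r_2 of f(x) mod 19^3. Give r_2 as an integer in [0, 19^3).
r_2 = 4871 (mod 6859)

Hensel's recurrence: r_{i+1} = r_i − f(r_i)·(f′(r_i))^{-1} mod 19^{i+2}, with f′(x) = 2x. Iterate:
  r_0 = 7 (mod 19)
  r_1 = 178 (mod 361)
  r_2 = 4871 (mod 6859)
Final: r_2 = 4871, and one checks f(r_2) ≡ 0 mod 19^3.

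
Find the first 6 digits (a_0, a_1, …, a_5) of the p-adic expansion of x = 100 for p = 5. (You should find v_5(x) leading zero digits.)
(a_0, …, a_5) = (0, 0, 4, 0, 0, 0)

v_5(100) = 2, so a_0 = ... = a_1 = 0. Factor out: x = 5^2 · u with u = 4 a unit in ℤ_5. Expand u iteratively via a_{v+i} = u_i mod 5, u_{i+1} = (u_i − a_{v+i})/5:
  u_0 = 4;  a_2 = 4;  u_1 = (u_0 − 4)/5 = 0
  u_1 = 0;  a_3 = 0;  u_2 = (u_1 − 0)/5 = 0
  u_2 = 0;  a_4 = 0;  u_3 = (u_2 − 0)/5 = 0
  u_3 = 0;  a_5 = 0;  u_4 = (u_3 − 0)/5 = 0
Digits: (0, 0, 4, 0, 0, 0).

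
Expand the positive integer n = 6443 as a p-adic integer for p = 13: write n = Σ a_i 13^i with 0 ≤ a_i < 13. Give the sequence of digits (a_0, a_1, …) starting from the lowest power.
(a_0, a_1, …) = (8, 1, 12, 2)

Repeated division by 13 gives the digits low-to-high: 6443 = 8 + 1·13^1 + 12·13^2 + 2·13^3. Digit sequence: (8, 1, 12, 2).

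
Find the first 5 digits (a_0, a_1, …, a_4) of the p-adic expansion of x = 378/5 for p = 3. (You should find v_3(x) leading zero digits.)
(a_0, …, a_4) = (0, 0, 0, 1, 0)

v_3(378/5) = 3, so a_0 = ... = a_2 = 0. Factor out: x = 3^3 · u with u = 14/5 a unit in ℤ_3. Expand u iteratively via a_{v+i} = u_i mod 3, u_{i+1} = (u_i − a_{v+i})/3:
  u_0 = 14/5;  a_3 = 1;  u_1 = (u_0 − 1)/3 = 3/5
  u_1 = 3/5;  a_4 = 0;  u_2 = (u_1 − 0)/3 = 1/5
Digits: (0, 0, 0, 1, 0).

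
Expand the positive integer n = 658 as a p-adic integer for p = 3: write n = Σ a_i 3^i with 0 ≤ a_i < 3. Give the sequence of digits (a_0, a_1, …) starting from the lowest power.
(a_0, a_1, …) = (1, 0, 1, 0, 2, 2)

Repeated division by 3 gives the digits low-to-high: 658 = 1 + 1·3^2 + 2·3^4 + 2·3^5. Digit sequence: (1, 0, 1, 0, 2, 2).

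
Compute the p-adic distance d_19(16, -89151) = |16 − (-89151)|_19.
d_19(16, -89151) = 1/6859

Step 1 — x − y = 16 − (-89151) = 89167. Step 2 — v_19(89167) = 3 (factor: 89167 = (19^3 · 13); the sign does not affect v_p). Step 3 — |x − y|_19 = 19^{-3} = 1/6859.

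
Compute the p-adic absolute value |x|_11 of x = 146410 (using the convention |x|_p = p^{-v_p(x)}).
|146410|_11 = 1/14641

Step 1 — compute v_11(x) by factoring powers of 11 out of the numerator and denominator: v_11(146410) = 4. Step 2 — apply |x|_p = p^{-v_p(x)} = 11^{-4} = 1/14641.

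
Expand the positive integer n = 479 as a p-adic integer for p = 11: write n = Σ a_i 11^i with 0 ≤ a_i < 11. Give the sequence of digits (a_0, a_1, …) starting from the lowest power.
(a_0, a_1, …) = (6, 10, 3)

Repeated division by 11 gives the digits low-to-high: 479 = 6 + 10·11^1 + 3·11^2. Digit sequence: (6, 10, 3).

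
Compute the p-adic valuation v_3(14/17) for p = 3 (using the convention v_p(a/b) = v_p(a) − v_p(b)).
v_3(14/17) = 0

Factor powers of 3 from the numerator and denominator of the reduced fraction: 14 = 3^0 · 14 and 17 = 3^0 · 17. Apply v_p(a/b) = v_p(a) − v_p(b): v_3(14/17) = 0 − 0 = 0.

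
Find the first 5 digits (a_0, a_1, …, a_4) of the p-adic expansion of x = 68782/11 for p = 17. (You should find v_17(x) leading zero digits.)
(a_0, …, a_4) = (0, 0, 0, 9, 15)

v_17(68782/11) = 3, so a_0 = ... = a_2 = 0. Factor out: x = 17^3 · u with u = 14/11 a unit in ℤ_17. Expand u iteratively via a_{v+i} = u_i mod 17, u_{i+1} = (u_i − a_{v+i})/17:
  u_0 = 14/11;  a_3 = 9;  u_1 = (u_0 − 9)/17 = -5/11
  u_1 = -5/11;  a_4 = 15;  u_2 = (u_1 − 15)/17 = -10/11
Digits: (0, 0, 0, 9, 15).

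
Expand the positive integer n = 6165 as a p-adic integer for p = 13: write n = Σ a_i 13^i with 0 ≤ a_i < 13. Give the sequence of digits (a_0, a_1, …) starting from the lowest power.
(a_0, a_1, …) = (3, 6, 10, 2)

Repeated division by 13 gives the digits low-to-high: 6165 = 3 + 6·13^1 + 10·13^2 + 2·13^3. Digit sequence: (3, 6, 10, 2).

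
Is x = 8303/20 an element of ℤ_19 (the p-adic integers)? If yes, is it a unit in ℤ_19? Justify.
x ∈ ℤ_19 but not a unit; v_19(x) = 2 > 0

ℤ_19 = {x ∈ ℚ_19 : v_19(x) ≥ 0} and ℤ_19^× = {x ∈ ℤ_19 : v_19(x) = 0}. Here v_19(8303/20) = v_19(num) − v_19(den) = 2; compare against these criteria.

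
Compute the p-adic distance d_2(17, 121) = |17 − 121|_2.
d_2(17, 121) = 1/8

Step 1 — x − y = 17 − 121 = -104. Step 2 — v_2(-104) = 3 (factor: -104 = −(2^3 · 13); the sign does not affect v_p). Step 3 — |x − y|_2 = 2^{-3} = 1/8.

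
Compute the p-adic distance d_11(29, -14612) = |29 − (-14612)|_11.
d_11(29, -14612) = 1/14641

Step 1 — x − y = 29 − (-14612) = 14641. Step 2 — v_11(14641) = 4 (factor: 14641 = (11^4 · 1); the sign does not affect v_p). Step 3 — |x − y|_11 = 11^{-4} = 1/14641.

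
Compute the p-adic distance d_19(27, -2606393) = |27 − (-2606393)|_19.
d_19(27, -2606393) = 1/130321

Step 1 — x − y = 27 − (-2606393) = 2606420. Step 2 — v_19(2606420) = 4 (factor: 2606420 = (19^4 · 20); the sign does not affect v_p). Step 3 — |x − y|_19 = 19^{-4} = 1/130321.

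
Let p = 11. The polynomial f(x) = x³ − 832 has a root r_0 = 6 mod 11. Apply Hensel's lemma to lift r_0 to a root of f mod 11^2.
r_1 = 61 (mod 121)

Hensel: r_{i+1} = r_i − f(r_i)/f′(r_i) mod 11^{i+2}, where f′(x) = 3x². Iterate:
  r_0 = 6 (mod 11)
  r_1 = 61 (mod 121)
Final: r = 61 with f(r) ≡ 0 mod 11^2.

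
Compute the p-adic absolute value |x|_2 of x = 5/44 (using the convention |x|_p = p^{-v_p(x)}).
|5/44|_2 = 4

Step 1 — compute v_2(x) by factoring powers of 2 out of the numerator and denominator: v_2(5/44) = -2. Step 2 — apply |x|_p = p^{-v_p(x)} = 2^{2} = 4.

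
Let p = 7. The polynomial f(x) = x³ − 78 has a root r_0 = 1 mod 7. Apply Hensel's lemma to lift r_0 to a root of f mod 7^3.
r_2 = 92 (mod 343)

Hensel: r_{i+1} = r_i − f(r_i)/f′(r_i) mod 7^{i+2}, where f′(x) = 3x². Iterate:
  r_0 = 1 (mod 7)
  r_1 = 43 (mod 49)
  r_2 = 92 (mod 343)
Final: r = 92 with f(r) ≡ 0 mod 7^3.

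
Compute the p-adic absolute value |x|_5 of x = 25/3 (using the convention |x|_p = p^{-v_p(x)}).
|25/3|_5 = 1/25

Step 1 — compute v_5(x) by factoring powers of 5 out of the numerator and denominator: v_5(25/3) = 2. Step 2 — apply |x|_p = p^{-v_p(x)} = 5^{-2} = 1/25.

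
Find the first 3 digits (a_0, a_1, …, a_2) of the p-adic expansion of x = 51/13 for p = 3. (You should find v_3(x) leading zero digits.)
(a_0, …, a_2) = (0, 2, 0)

v_3(51/13) = 1, so a_0 = ... = a_0 = 0. Factor out: x = 3^1 · u with u = 17/13 a unit in ℤ_3. Expand u iteratively via a_{v+i} = u_i mod 3, u_{i+1} = (u_i − a_{v+i})/3:
  u_0 = 17/13;  a_1 = 2;  u_1 = (u_0 − 2)/3 = -3/13
  u_1 = -3/13;  a_2 = 0;  u_2 = (u_1 − 0)/3 = -1/13
Digits: (0, 2, 0).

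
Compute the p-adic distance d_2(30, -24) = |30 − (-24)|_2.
d_2(30, -24) = 1/2

Step 1 — x − y = 30 − (-24) = 54. Step 2 — v_2(54) = 1 (factor: 54 = (2^1 · 27); the sign does not affect v_p). Step 3 — |x − y|_2 = 2^{-1} = 1/2.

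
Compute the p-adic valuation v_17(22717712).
v_17(22717712) = 5

v_17(n) is the largest exponent k such that 17^k divides n. Factor out: 22717712 = 17^5 · 16. (Sign doesn't affect v_p.) So v_17(22717712) = 5.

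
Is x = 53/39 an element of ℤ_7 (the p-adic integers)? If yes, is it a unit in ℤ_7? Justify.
x ∈ ℤ_7^× (unit); v_7(x) = 0

ℤ_7 = {x ∈ ℚ_7 : v_7(x) ≥ 0} and ℤ_7^× = {x ∈ ℤ_7 : v_7(x) = 0}. Here v_7(53/39) = v_7(num) − v_7(den) = 0; compare against these criteria.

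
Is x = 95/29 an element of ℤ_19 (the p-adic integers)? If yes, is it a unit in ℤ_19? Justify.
x ∈ ℤ_19 but not a unit; v_19(x) = 1 > 0

ℤ_19 = {x ∈ ℚ_19 : v_19(x) ≥ 0} and ℤ_19^× = {x ∈ ℤ_19 : v_19(x) = 0}. Here v_19(95/29) = v_19(num) − v_19(den) = 1; compare against these criteria.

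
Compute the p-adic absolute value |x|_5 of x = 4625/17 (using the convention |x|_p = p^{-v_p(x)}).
|4625/17|_5 = 1/125

Step 1 — compute v_5(x) by factoring powers of 5 out of the numerator and denominator: v_5(4625/17) = 3. Step 2 — apply |x|_p = p^{-v_p(x)} = 5^{-3} = 1/125.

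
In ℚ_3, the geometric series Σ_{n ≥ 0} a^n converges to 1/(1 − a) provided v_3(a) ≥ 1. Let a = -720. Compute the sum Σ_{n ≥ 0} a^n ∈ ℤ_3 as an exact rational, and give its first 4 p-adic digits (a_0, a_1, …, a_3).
Σ a^n = 1/(1 − a) = 1/721;  first 4 digits = (1, 0, 1, 0)

v_3(a) = 2 ≥ 1, so the series converges in ℤ_3 to 1/(1 − a) = 1/(1 − (-720)) = 1/721. Expand this rational in ℤ_3: compute digits iteratively via d_i = x_i mod 3, x_{i+1} = (x_i − d_i)/3. The first 4 digits are (1, 0, 1, 0).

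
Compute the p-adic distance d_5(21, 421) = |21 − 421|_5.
d_5(21, 421) = 1/25

Step 1 — x − y = 21 − 421 = -400. Step 2 — v_5(-400) = 2 (factor: -400 = −(5^2 · 16); the sign does not affect v_p). Step 3 — |x − y|_5 = 5^{-2} = 1/25.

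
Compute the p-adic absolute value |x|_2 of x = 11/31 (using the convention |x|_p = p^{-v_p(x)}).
|11/31|_2 = 1

Step 1 — compute v_2(x) by factoring powers of 2 out of the numerator and denominator: v_2(11/31) = 0. Step 2 — apply |x|_p = p^{-v_p(x)} = 2^{0} = 1.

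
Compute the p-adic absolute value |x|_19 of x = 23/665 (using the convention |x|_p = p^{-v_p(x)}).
|23/665|_19 = 19

Step 1 — compute v_19(x) by factoring powers of 19 out of the numerator and denominator: v_19(23/665) = -1. Step 2 — apply |x|_p = p^{-v_p(x)} = 19^{1} = 19.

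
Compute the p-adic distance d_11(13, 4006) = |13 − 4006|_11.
d_11(13, 4006) = 1/1331

Step 1 — x − y = 13 − 4006 = -3993. Step 2 — v_11(-3993) = 3 (factor: -3993 = −(11^3 · 3); the sign does not affect v_p). Step 3 — |x − y|_11 = 11^{-3} = 1/1331.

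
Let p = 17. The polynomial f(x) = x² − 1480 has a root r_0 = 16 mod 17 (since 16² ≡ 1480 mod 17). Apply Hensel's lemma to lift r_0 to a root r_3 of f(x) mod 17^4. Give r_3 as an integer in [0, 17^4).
r_3 = 9230 (mod 83521)

Hensel's recurrence: r_{i+1} = r_i − f(r_i)·(f′(r_i))^{-1} mod 17^{i+2}, with f′(x) = 2x. Iterate:
  r_0 = 16 (mod 17)
  r_1 = 271 (mod 289)
  r_2 = 4317 (mod 4913)
  r_3 = 9230 (mod 83521)
Final: r_3 = 9230, and one checks f(r_3) ≡ 0 mod 17^4.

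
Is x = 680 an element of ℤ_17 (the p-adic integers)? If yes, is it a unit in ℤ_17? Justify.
x ∈ ℤ_17 but not a unit; v_17(x) = 1 > 0

ℤ_17 = {x ∈ ℚ_17 : v_17(x) ≥ 0} and ℤ_17^× = {x ∈ ℤ_17 : v_17(x) = 0}. Here v_17(680) = v_17(num) − v_17(den) = 1; compare against these criteria.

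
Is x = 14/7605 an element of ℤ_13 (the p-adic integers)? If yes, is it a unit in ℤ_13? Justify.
x ∉ ℤ_13 (v_13(x) = -2 < 0)

ℤ_13 = {x ∈ ℚ_13 : v_13(x) ≥ 0} and ℤ_13^× = {x ∈ ℤ_13 : v_13(x) = 0}. Here v_13(14/7605) = v_13(num) − v_13(den) = -2; compare against these criteria.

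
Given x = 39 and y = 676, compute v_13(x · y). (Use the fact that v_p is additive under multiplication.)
v_13(26364) = 3

v_p(x) = 1 (factor: 39 = 13^1 · 3); v_p(y) = 2 (factor: 676 = 13^2 · 4). Additivity: v_p(xy) = v_p(x) + v_p(y) = 1 + 2 = 3. (Direct check: xy = 26364 = 13^3 · (12).)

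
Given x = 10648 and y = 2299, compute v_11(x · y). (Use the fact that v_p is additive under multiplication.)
v_11(24479752) = 5

v_p(x) = 3 (factor: 10648 = 11^3 · 8); v_p(y) = 2 (factor: 2299 = 11^2 · 19). Additivity: v_p(xy) = v_p(x) + v_p(y) = 3 + 2 = 5. (Direct check: xy = 24479752 = 11^5 · (152).)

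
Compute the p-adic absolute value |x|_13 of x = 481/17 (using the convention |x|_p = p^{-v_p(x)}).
|481/17|_13 = 1/13

Step 1 — compute v_13(x) by factoring powers of 13 out of the numerator and denominator: v_13(481/17) = 1. Step 2 — apply |x|_p = p^{-v_p(x)} = 13^{-1} = 1/13.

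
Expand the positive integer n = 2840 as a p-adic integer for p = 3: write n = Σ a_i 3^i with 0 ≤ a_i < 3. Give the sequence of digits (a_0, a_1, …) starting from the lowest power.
(a_0, a_1, …) = (2, 1, 0, 0, 2, 2, 0, 1)

Repeated division by 3 gives the digits low-to-high: 2840 = 2 + 1·3^1 + 2·3^4 + 2·3^5 + 1·3^7. Digit sequence: (2, 1, 0, 0, 2, 2, 0, 1).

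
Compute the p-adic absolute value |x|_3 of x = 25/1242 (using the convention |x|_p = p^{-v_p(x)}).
|25/1242|_3 = 27

Step 1 — compute v_3(x) by factoring powers of 3 out of the numerator and denominator: v_3(25/1242) = -3. Step 2 — apply |x|_p = p^{-v_p(x)} = 3^{3} = 27.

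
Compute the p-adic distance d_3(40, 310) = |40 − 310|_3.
d_3(40, 310) = 1/27

Step 1 — x − y = 40 − 310 = -270. Step 2 — v_3(-270) = 3 (factor: -270 = −(3^3 · 10); the sign does not affect v_p). Step 3 — |x − y|_3 = 3^{-3} = 1/27.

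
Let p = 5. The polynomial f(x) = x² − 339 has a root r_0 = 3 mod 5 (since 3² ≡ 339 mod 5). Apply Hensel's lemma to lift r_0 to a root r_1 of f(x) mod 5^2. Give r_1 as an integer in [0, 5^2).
r_1 = 8 (mod 25)

Hensel's recurrence: r_{i+1} = r_i − f(r_i)·(f′(r_i))^{-1} mod 5^{i+2}, with f′(x) = 2x. Iterate:
  r_0 = 3 (mod 5)
  r_1 = 8 (mod 25)
Final: r_1 = 8, and one checks f(r_1) ≡ 0 mod 5^2.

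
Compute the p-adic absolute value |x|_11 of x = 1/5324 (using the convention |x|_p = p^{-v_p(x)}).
|1/5324|_11 = 1331

Step 1 — compute v_11(x) by factoring powers of 11 out of the numerator and denominator: v_11(1/5324) = -3. Step 2 — apply |x|_p = p^{-v_p(x)} = 11^{3} = 1331.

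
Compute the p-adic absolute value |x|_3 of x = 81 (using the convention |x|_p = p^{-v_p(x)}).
|81|_3 = 1/81

Step 1 — compute v_3(x) by factoring powers of 3 out of the numerator and denominator: v_3(81) = 4. Step 2 — apply |x|_p = p^{-v_p(x)} = 3^{-4} = 1/81.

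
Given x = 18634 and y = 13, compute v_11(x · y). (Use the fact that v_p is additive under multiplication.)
v_11(242242) = 3

v_p(x) = 3 (factor: 18634 = 11^3 · 14); v_p(y) = 0 (factor: 13 = 11^0 · 13). Additivity: v_p(xy) = v_p(x) + v_p(y) = 3 + 0 = 3. (Direct check: xy = 242242 = 11^3 · (182).)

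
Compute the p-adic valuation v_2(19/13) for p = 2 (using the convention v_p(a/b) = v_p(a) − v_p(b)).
v_2(19/13) = 0

Factor powers of 2 from the numerator and denominator of the reduced fraction: 19 = 2^0 · 19 and 13 = 2^0 · 13. Apply v_p(a/b) = v_p(a) − v_p(b): v_2(19/13) = 0 − 0 = 0.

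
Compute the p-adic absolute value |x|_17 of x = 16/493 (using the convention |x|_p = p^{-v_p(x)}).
|16/493|_17 = 17

Step 1 — compute v_17(x) by factoring powers of 17 out of the numerator and denominator: v_17(16/493) = -1. Step 2 — apply |x|_p = p^{-v_p(x)} = 17^{1} = 17.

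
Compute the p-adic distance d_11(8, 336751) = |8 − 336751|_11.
d_11(8, 336751) = 1/14641

Step 1 — x − y = 8 − 336751 = -336743. Step 2 — v_11(-336743) = 4 (factor: -336743 = −(11^4 · 23); the sign does not affect v_p). Step 3 — |x − y|_11 = 11^{-4} = 1/14641.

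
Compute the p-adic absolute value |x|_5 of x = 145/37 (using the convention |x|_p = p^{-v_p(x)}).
|145/37|_5 = 1/5

Step 1 — compute v_5(x) by factoring powers of 5 out of the numerator and denominator: v_5(145/37) = 1. Step 2 — apply |x|_p = p^{-v_p(x)} = 5^{-1} = 1/5.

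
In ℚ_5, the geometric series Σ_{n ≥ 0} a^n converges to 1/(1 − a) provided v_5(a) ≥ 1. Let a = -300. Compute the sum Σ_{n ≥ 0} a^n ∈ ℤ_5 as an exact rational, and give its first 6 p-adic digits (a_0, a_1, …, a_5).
Σ a^n = 1/(1 − a) = 1/301;  first 6 digits = (1, 0, 3, 2, 3, 3)

v_5(a) = 2 ≥ 1, so the series converges in ℤ_5 to 1/(1 − a) = 1/(1 − (-300)) = 1/301. Expand this rational in ℤ_5: compute digits iteratively via d_i = x_i mod 5, x_{i+1} = (x_i − d_i)/5. The first 6 digits are (1, 0, 3, 2, 3, 3).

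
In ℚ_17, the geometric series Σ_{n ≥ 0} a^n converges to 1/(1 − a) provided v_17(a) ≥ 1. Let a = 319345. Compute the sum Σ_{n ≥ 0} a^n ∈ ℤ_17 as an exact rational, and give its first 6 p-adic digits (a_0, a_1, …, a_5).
Σ a^n = 1/(1 − a) = -1/319344;  first 6 digits = (1, 0, 0, 14, 3, 0)

v_17(a) = 3 ≥ 1, so the series converges in ℤ_17 to 1/(1 − a) = 1/(1 − 319345) = -1/319344. Expand this rational in ℤ_17: compute digits iteratively via d_i = x_i mod 17, x_{i+1} = (x_i − d_i)/17. The first 6 digits are (1, 0, 0, 14, 3, 0).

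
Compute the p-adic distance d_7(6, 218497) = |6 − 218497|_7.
d_7(6, 218497) = 1/16807

Step 1 — x − y = 6 − 218497 = -218491. Step 2 — v_7(-218491) = 5 (factor: -218491 = −(7^5 · 13); the sign does not affect v_p). Step 3 — |x − y|_7 = 7^{-5} = 1/16807.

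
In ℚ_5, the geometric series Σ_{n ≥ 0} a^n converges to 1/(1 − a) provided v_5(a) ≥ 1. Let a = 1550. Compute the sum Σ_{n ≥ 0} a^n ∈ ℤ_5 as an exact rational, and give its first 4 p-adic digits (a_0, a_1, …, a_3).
Σ a^n = 1/(1 − a) = -1/1549;  first 4 digits = (1, 0, 2, 2)

v_5(a) = 2 ≥ 1, so the series converges in ℤ_5 to 1/(1 − a) = 1/(1 − 1550) = -1/1549. Expand this rational in ℤ_5: compute digits iteratively via d_i = x_i mod 5, x_{i+1} = (x_i − d_i)/5. The first 4 digits are (1, 0, 2, 2).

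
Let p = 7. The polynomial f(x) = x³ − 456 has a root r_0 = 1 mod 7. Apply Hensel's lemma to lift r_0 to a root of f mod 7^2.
r_1 = 22 (mod 49)

Hensel: r_{i+1} = r_i − f(r_i)/f′(r_i) mod 7^{i+2}, where f′(x) = 3x². Iterate:
  r_0 = 1 (mod 7)
  r_1 = 22 (mod 49)
Final: r = 22 with f(r) ≡ 0 mod 7^2.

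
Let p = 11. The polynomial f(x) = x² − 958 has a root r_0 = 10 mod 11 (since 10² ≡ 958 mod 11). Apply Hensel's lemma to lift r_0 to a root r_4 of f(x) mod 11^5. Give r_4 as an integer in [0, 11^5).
r_4 = 43625 (mod 161051)

Hensel's recurrence: r_{i+1} = r_i − f(r_i)·(f′(r_i))^{-1} mod 11^{i+2}, with f′(x) = 2x. Iterate:
  r_0 = 10 (mod 11)
  r_1 = 65 (mod 121)
  r_2 = 1033 (mod 1331)
  r_3 = 14343 (mod 14641)
  r_4 = 43625 (mod 161051)
Final: r_4 = 43625, and one checks f(r_4) ≡ 0 mod 11^5.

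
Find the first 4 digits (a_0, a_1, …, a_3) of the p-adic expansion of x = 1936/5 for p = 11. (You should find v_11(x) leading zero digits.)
(a_0, …, a_3) = (0, 0, 1, 9)

v_11(1936/5) = 2, so a_0 = ... = a_1 = 0. Factor out: x = 11^2 · u with u = 16/5 a unit in ℤ_11. Expand u iteratively via a_{v+i} = u_i mod 11, u_{i+1} = (u_i − a_{v+i})/11:
  u_0 = 16/5;  a_2 = 1;  u_1 = (u_0 − 1)/11 = 1/5
  u_1 = 1/5;  a_3 = 9;  u_2 = (u_1 − 9)/11 = -4/5
Digits: (0, 0, 1, 9).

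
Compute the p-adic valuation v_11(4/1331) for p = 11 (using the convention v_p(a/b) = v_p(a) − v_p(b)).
v_11(4/1331) = -3

Factor powers of 11 from the numerator and denominator of the reduced fraction: 4 = 11^0 · 4 and 1331 = 11^3 · 1. Apply v_p(a/b) = v_p(a) − v_p(b): v_11(4/1331) = 0 − 3 = -3.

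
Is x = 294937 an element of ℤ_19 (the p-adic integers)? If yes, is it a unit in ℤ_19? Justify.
x ∈ ℤ_19 but not a unit; v_19(x) = 3 > 0

ℤ_19 = {x ∈ ℚ_19 : v_19(x) ≥ 0} and ℤ_19^× = {x ∈ ℤ_19 : v_19(x) = 0}. Here v_19(294937) = v_19(num) − v_19(den) = 3; compare against these criteria.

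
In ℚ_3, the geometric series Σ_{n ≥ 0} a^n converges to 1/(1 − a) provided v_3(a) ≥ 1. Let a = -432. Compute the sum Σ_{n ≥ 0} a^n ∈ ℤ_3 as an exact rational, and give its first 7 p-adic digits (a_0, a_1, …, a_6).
Σ a^n = 1/(1 − a) = 1/433;  first 7 digits = (1, 0, 0, 2, 0, 1, 0)

v_3(a) = 3 ≥ 1, so the series converges in ℤ_3 to 1/(1 − a) = 1/(1 − (-432)) = 1/433. Expand this rational in ℤ_3: compute digits iteratively via d_i = x_i mod 3, x_{i+1} = (x_i − d_i)/3. The first 7 digits are (1, 0, 0, 2, 0, 1, 0).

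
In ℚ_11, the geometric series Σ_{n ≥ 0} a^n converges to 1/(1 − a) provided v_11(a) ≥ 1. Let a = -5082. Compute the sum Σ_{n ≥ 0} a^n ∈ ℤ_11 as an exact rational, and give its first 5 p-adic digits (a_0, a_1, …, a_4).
Σ a^n = 1/(1 − a) = 1/5083;  first 5 digits = (1, 0, 2, 7, 3)

v_11(a) = 2 ≥ 1, so the series converges in ℤ_11 to 1/(1 − a) = 1/(1 − (-5082)) = 1/5083. Expand this rational in ℤ_11: compute digits iteratively via d_i = x_i mod 11, x_{i+1} = (x_i − d_i)/11. The first 5 digits are (1, 0, 2, 7, 3).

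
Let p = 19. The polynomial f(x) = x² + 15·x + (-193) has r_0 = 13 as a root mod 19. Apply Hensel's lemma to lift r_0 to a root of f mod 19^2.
r_1 = 317 (mod 361)

Hensel: r_{i+1} = r_i − f(r_i)·(f′(r_i))^{-1} mod 19^{i+2}, f′(x) = 2x + 15. Iterate:
  r_0 = 13 (mod 19)
  r_1 = 317 (mod 361)
Final: r = 317 satisfies f(r) ≡ 0 mod 19^2.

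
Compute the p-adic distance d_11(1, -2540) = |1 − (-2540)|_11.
d_11(1, -2540) = 1/121

Step 1 — x − y = 1 − (-2540) = 2541. Step 2 — v_11(2541) = 2 (factor: 2541 = (11^2 · 21); the sign does not affect v_p). Step 3 — |x − y|_11 = 11^{-2} = 1/121.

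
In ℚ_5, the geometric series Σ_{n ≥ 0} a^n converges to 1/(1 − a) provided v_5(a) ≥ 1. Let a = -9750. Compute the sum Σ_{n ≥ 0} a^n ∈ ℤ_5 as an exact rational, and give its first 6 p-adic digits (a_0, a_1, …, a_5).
Σ a^n = 1/(1 − a) = 1/9751;  first 6 digits = (1, 0, 0, 2, 4, 1)

v_5(a) = 3 ≥ 1, so the series converges in ℤ_5 to 1/(1 − a) = 1/(1 − (-9750)) = 1/9751. Expand this rational in ℤ_5: compute digits iteratively via d_i = x_i mod 5, x_{i+1} = (x_i − d_i)/5. The first 6 digits are (1, 0, 0, 2, 4, 1).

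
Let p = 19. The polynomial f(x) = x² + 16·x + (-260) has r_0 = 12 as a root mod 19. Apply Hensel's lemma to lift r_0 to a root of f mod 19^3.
r_2 = 6833 (mod 6859)

Hensel: r_{i+1} = r_i − f(r_i)·(f′(r_i))^{-1} mod 19^{i+2}, f′(x) = 2x + 16. Iterate:
  r_0 = 12 (mod 19)
  r_1 = 335 (mod 361)
  r_2 = 6833 (mod 6859)
Final: r = 6833 satisfies f(r) ≡ 0 mod 19^3.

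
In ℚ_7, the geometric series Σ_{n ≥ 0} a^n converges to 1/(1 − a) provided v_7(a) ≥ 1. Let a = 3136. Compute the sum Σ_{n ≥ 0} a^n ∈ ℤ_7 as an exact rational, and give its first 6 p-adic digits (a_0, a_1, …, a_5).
Σ a^n = 1/(1 − a) = -1/3135;  first 6 digits = (1, 0, 1, 2, 2, 4)

v_7(a) = 2 ≥ 1, so the series converges in ℤ_7 to 1/(1 − a) = 1/(1 − 3136) = -1/3135. Expand this rational in ℤ_7: compute digits iteratively via d_i = x_i mod 7, x_{i+1} = (x_i − d_i)/7. The first 6 digits are (1, 0, 1, 2, 2, 4).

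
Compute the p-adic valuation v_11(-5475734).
v_11(-5475734) = 5

v_11(n) is the largest exponent k such that 11^k divides n. Factor out: -5475734 = -11^5 · 34. (Sign doesn't affect v_p.) So v_11(-5475734) = 5.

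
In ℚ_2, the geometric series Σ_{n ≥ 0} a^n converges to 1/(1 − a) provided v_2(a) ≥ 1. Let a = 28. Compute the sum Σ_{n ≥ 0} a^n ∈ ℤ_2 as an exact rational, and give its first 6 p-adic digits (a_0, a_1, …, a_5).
Σ a^n = 1/(1 − a) = -1/27;  first 6 digits = (1, 0, 1, 1, 0, 1)

v_2(a) = 2 ≥ 1, so the series converges in ℤ_2 to 1/(1 − a) = 1/(1 − 28) = -1/27. Expand this rational in ℤ_2: compute digits iteratively via d_i = x_i mod 2, x_{i+1} = (x_i − d_i)/2. The first 6 digits are (1, 0, 1, 1, 0, 1).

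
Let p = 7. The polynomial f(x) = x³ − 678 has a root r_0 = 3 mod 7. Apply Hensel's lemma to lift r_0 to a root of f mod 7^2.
r_1 = 38 (mod 49)

Hensel: r_{i+1} = r_i − f(r_i)/f′(r_i) mod 7^{i+2}, where f′(x) = 3x². Iterate:
  r_0 = 3 (mod 7)
  r_1 = 38 (mod 49)
Final: r = 38 with f(r) ≡ 0 mod 7^2.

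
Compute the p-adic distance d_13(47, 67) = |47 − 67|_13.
d_13(47, 67) = 1

Step 1 — x − y = 47 − 67 = -20. Step 2 — v_13(-20) = 0 (factor: -20 = −(13^0 · 20); the sign does not affect v_p). Step 3 — |x − y|_13 = 13^{0} = 1.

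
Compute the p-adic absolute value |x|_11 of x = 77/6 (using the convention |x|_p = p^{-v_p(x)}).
|77/6|_11 = 1/11

Step 1 — compute v_11(x) by factoring powers of 11 out of the numerator and denominator: v_11(77/6) = 1. Step 2 — apply |x|_p = p^{-v_p(x)} = 11^{-1} = 1/11.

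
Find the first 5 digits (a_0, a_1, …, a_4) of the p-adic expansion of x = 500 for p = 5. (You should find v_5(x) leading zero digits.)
(a_0, …, a_4) = (0, 0, 0, 4, 0)

v_5(500) = 3, so a_0 = ... = a_2 = 0. Factor out: x = 5^3 · u with u = 4 a unit in ℤ_5. Expand u iteratively via a_{v+i} = u_i mod 5, u_{i+1} = (u_i − a_{v+i})/5:
  u_0 = 4;  a_3 = 4;  u_1 = (u_0 − 4)/5 = 0
  u_1 = 0;  a_4 = 0;  u_2 = (u_1 − 0)/5 = 0
Digits: (0, 0, 0, 4, 0).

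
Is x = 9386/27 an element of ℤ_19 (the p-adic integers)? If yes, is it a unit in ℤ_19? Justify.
x ∈ ℤ_19 but not a unit; v_19(x) = 2 > 0

ℤ_19 = {x ∈ ℚ_19 : v_19(x) ≥ 0} and ℤ_19^× = {x ∈ ℤ_19 : v_19(x) = 0}. Here v_19(9386/27) = v_19(num) − v_19(den) = 2; compare against these criteria.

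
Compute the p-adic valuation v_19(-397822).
v_19(-397822) = 3

v_19(n) is the largest exponent k such that 19^k divides n. Factor out: -397822 = -19^3 · 58. (Sign doesn't affect v_p.) So v_19(-397822) = 3.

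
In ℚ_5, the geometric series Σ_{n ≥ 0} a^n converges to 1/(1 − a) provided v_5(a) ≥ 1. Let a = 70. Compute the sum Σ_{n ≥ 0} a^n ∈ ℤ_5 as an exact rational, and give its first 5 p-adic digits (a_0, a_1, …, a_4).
Σ a^n = 1/(1 − a) = -1/69;  first 5 digits = (1, 4, 3, 3, 2)

v_5(a) = 1 ≥ 1, so the series converges in ℤ_5 to 1/(1 − a) = 1/(1 − 70) = -1/69. Expand this rational in ℤ_5: compute digits iteratively via d_i = x_i mod 5, x_{i+1} = (x_i − d_i)/5. The first 5 digits are (1, 4, 3, 3, 2).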